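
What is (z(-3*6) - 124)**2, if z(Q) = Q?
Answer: 20164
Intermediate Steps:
(z(-3*6) - 124)**2 = (-3*6 - 124)**2 = (-18 - 124)**2 = (-142)**2 = 20164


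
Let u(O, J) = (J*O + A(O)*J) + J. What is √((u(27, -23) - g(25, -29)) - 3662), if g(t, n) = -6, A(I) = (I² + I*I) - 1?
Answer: I*√37811 ≈ 194.45*I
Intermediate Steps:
A(I) = -1 + 2*I² (A(I) = (I² + I²) - 1 = 2*I² - 1 = -1 + 2*I²)
u(O, J) = J + J*O + J*(-1 + 2*O²) (u(O, J) = (J*O + (-1 + 2*O²)*J) + J = (J*O + J*(-1 + 2*O²)) + J = J + J*O + J*(-1 + 2*O²))
√((u(27, -23) - g(25, -29)) - 3662) = √((-23*27*(1 + 2*27) - 1*(-6)) - 3662) = √((-23*27*(1 + 54) + 6) - 3662) = √((-23*27*55 + 6) - 3662) = √((-34155 + 6) - 3662) = √(-34149 - 3662) = √(-37811) = I*√37811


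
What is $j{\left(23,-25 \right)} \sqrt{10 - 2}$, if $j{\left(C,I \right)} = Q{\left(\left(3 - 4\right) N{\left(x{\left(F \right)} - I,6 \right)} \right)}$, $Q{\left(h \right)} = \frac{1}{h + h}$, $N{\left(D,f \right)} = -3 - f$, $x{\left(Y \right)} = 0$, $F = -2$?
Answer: $\frac{\sqrt{2}}{9} \approx 0.15713$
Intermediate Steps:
$Q{\left(h \right)} = \frac{1}{2 h}$
$j{\left(C,I \right)} = \frac{1}{18}$ ($j{\left(C,I \right)} = \frac{1}{2 \left(3 - 4\right) \left(-3 - 6\right)} = \frac{1}{2 \left(- (-3 - 6)\right)} = \frac{1}{2 \left(\left(-1\right) \left(-9\right)\right)} = \frac{1}{2 \cdot 9} = \frac{1}{2} \cdot \frac{1}{9} = \frac{1}{18}$)
$j{\left(23,-25 \right)} \sqrt{10 - 2} = \frac{\sqrt{10 - 2}}{18} = \frac{\sqrt{8}}{18} = \frac{2 \sqrt{2}}{18} = \frac{\sqrt{2}}{9}$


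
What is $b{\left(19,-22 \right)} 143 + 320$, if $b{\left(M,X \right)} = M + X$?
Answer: $-109$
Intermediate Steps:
$b{\left(19,-22 \right)} 143 + 320 = \left(19 - 22\right) 143 + 320 = \left(-3\right) 143 + 320 = -429 + 320 = -109$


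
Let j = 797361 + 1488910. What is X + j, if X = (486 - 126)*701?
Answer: 2538631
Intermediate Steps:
j = 2286271
X = 252360 (X = 360*701 = 252360)
X + j = 252360 + 2286271 = 2538631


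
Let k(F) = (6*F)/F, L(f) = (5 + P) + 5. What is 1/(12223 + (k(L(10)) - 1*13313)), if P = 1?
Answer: -1/1084 ≈ -0.00092251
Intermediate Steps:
L(f) = 11 (L(f) = (5 + 1) + 5 = 6 + 5 = 11)
k(F) = 6
1/(12223 + (k(L(10)) - 1*13313)) = 1/(12223 + (6 - 1*13313)) = 1/(12223 + (6 - 13313)) = 1/(12223 - 13307) = 1/(-1084) = -1/1084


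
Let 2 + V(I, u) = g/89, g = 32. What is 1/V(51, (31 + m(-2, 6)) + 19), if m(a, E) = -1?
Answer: -89/146 ≈ -0.60959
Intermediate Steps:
V(I, u) = -146/89 (V(I, u) = -2 + 32/89 = -146/89)
1/V(51, (31 + m(-2, 6)) + 19) = 1/(-146/89) = -89/146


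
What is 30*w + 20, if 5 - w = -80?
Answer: 2570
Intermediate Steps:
w = 85 (w = 5 - 1*(-80) = 5 + 80 = 85)
30*w + 20 = 30*85 + 20 = 2550 + 20 = 2570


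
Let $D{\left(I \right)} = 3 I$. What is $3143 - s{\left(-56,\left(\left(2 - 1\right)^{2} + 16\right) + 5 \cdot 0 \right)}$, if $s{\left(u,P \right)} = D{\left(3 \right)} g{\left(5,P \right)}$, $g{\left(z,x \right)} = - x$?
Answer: $3296$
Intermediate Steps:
$s{\left(u,P \right)} = - 9 P$ ($s{\left(u,P \right)} = 3 \cdot 3 \left(- P\right) = 9 \left(- P\right) = - 9 P$)
$3143 - s{\left(-56,\left(\left(2 - 1\right)^{2} + 16\right) + 5 \cdot 0 \right)} = 3143 - - 9 \left(\left(\left(2 - 1\right)^{2} + 16\right) + 5 \cdot 0\right) = 3143 - - 9 \left(\left(1^{2} + 16\right) + 0\right) = 3143 - - 9 \left(\left(1 + 16\right) + 0\right) = 3143 - - 9 \left(17 + 0\right) = 3143 - \left(-9\right) 17 = 3143 - -153 = 3143 + 153 = 3296$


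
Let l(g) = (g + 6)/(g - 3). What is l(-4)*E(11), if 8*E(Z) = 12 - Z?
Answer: -1/28 ≈ -0.035714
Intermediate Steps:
E(Z) = 3/2 - Z/8 (E(Z) = (12 - Z)/8 = 3/2 - Z/8)
l(g) = (6 + g)/(-3 + g)
l(-4)*E(11) = ((6 - 4)/(-3 - 4))*(3/2 - 1/8*11) = (2/(-7))*(3/2 - 11/8) = -1/7*2*(1/8) = -2/7*1/8 = -1/28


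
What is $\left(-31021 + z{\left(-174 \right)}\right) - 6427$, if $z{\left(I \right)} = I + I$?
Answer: $-37796$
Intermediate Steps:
$z{\left(I \right)} = 2 I$
$\left(-31021 + z{\left(-174 \right)}\right) - 6427 = \left(-31021 + 2 \left(-174\right)\right) - 6427 = \left(-31021 - 348\right) - 6427 = -31369 - 6427 = -37796$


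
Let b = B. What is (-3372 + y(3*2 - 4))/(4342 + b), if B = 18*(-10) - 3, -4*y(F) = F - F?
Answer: -3372/4159 ≈ -0.81077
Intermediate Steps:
y(F) = 0 (y(F) = -(F - F)/4 = -¼*0 = 0)
B = -183 (B = -180 - 3 = -183)
b = -183
(-3372 + y(3*2 - 4))/(4342 + b) = (-3372 + 0)/(4342 - 183) = -3372/4159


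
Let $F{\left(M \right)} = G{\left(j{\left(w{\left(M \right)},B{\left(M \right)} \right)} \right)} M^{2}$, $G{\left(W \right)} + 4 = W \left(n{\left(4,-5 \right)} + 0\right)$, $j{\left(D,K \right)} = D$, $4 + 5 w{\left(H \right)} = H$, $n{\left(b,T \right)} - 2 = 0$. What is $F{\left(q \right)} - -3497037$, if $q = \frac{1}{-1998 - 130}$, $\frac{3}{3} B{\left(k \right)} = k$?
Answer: $\frac{84247128438436767}{24091002880} \approx 3.497 \cdot 10^{6}$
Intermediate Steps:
$n{\left(b,T \right)} = 2$ ($n{\left(b,T \right)} = 2 + 0 = 2$)
$w{\left(H \right)} = - \frac{4}{5} + \frac{H}{5}$
$B{\left(k \right)} = k$
$q = - \frac{1}{2128}$ ($q = \frac{1}{-2128} = - \frac{1}{2128} \approx -0.00046992$)
$G{\left(W \right)} = -4 + 2 W$ ($G{\left(W \right)} = -4 + W \left(2 + 0\right) = -4 + W 2 = -4 + 2 W$)
$F{\left(M \right)} = M^{2} \left(- \frac{28}{5} + \frac{2 M}{5}\right)$ ($F{\left(M \right)} = \left(-4 + 2 \left(- \frac{4}{5} + \frac{M}{5}\right)\right) M^{2} = \left(-4 + \left(- \frac{8}{5} + \frac{2 M}{5}\right)\right) M^{2} = \left(- \frac{28}{5} + \frac{2 M}{5}\right) M^{2} = M^{2} \left(- \frac{28}{5} + \frac{2 M}{5}\right)$)
$F{\left(q \right)} - -3497037 = \frac{2 \left(- \frac{1}{2128}\right)^{2} \left(-14 - \frac{1}{2128}\right)}{5} - -3497037 = \frac{2}{5} \cdot \frac{1}{4528384} \left(- \frac{29793}{2128}\right) + 3497037 = - \frac{29793}{24091002880} + 3497037 = \frac{84247128438436767}{24091002880}$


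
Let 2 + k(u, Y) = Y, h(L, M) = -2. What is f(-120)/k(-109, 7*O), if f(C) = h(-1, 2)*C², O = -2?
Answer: 1800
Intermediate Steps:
k(u, Y) = -2 + Y
f(C) = -2*C²
f(-120)/k(-109, 7*O) = (-2*(-120)²)/(-2 + 7*(-2)) = (-2*14400)/(-2 - 14) = -28800/(-16) = -28800*(-1/16) = 1800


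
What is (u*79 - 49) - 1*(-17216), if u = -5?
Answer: 16772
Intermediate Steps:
(u*79 - 49) - 1*(-17216) = (-5*79 - 49) - 1*(-17216) = (-395 - 49) + 17216 = -444 + 17216 = 16772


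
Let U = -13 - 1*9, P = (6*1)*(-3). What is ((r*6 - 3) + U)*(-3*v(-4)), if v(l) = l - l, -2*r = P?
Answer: 0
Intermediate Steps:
P = -18 (P = 6*(-3) = -18)
r = 9 (r = -1/2*(-18) = 9)
v(l) = 0
U = -22 (U = -13 - 9 = -22)
((r*6 - 3) + U)*(-3*v(-4)) = ((9*6 - 3) - 22)*(-3*0) = ((54 - 3) - 22)*0 = (51 - 22)*0 = 29*0 = 0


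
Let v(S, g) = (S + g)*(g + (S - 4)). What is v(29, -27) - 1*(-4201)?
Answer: 4197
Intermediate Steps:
v(S, g) = (S + g)*(-4 + S + g) (v(S, g) = (S + g)*(g + (-4 + S)) = (S + g)*(-4 + S + g))
v(29, -27) - 1*(-4201) = (29² + (-27)² - 4*29 - 4*(-27) + 2*29*(-27)) - 1*(-4201) = (841 + 729 - 116 + 108 - 1566) + 4201 = -4 + 4201 = 4197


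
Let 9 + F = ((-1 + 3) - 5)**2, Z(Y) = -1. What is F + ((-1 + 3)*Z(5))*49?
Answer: -98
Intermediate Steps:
F = 0 (F = -9 + ((-1 + 3) - 5)**2 = -9 + (2 - 5)**2 = -9 + (-3)**2 = -9 + 9 = 0)
F + ((-1 + 3)*Z(5))*49 = 0 + ((-1 + 3)*(-1))*49 = 0 + (2*(-1))*49 = 0 - 2*49 = 0 - 98 = -98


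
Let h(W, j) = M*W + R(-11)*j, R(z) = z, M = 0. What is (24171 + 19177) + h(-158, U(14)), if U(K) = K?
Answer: 43194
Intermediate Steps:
h(W, j) = -11*j (h(W, j) = 0*W - 11*j = 0 - 11*j = -11*j)
(24171 + 19177) + h(-158, U(14)) = (24171 + 19177) - 11*14 = 43348 - 154 = 43194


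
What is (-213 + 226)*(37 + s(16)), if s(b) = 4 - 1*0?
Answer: 533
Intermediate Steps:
s(b) = 4 (s(b) = 4 + 0 = 4)
(-213 + 226)*(37 + s(16)) = (-213 + 226)*(37 + 4) = 13*41 = 533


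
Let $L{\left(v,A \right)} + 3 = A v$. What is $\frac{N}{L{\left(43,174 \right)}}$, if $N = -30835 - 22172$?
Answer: $- \frac{17669}{2493} \approx -7.0874$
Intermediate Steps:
$L{\left(v,A \right)} = -3 + A v$
$N = -53007$ ($N = -30835 - 22172 = -53007$)
$\frac{N}{L{\left(43,174 \right)}} = - \frac{53007}{-3 + 174 \cdot 43} = - \frac{53007}{-3 + 7482} = - \frac{53007}{7479} = \left(-53007\right) \frac{1}{7479} = - \frac{17669}{2493}$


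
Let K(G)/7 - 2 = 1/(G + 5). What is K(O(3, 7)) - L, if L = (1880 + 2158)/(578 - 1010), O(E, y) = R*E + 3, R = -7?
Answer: 21349/936 ≈ 22.809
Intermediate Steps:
O(E, y) = 3 - 7*E (O(E, y) = -7*E + 3 = 3 - 7*E)
K(G) = 14 + 7/(5 + G) (K(G) = 14 + 7/(G + 5) = 14 + 7/(5 + G))
L = -673/72 (L = 4038/(-432) = 4038*(-1/432) = -673/72 ≈ -9.3472)
K(O(3, 7)) - L = 7*(11 + 2*(3 - 7*3))/(5 + (3 - 7*3)) - 1*(-673/72) = 7*(11 + 2*(3 - 21))/(5 + (3 - 21)) + 673/72 = 7*(11 + 2*(-18))/(5 - 18) + 673/72 = 7*(11 - 36)/(-13) + 673/72 = 7*(-1/13)*(-25) + 673/72 = 175/13 + 673/72 = 21349/936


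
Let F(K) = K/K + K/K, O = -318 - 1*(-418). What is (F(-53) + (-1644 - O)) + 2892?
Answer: 1150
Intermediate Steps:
O = 100 (O = -318 + 418 = 100)
F(K) = 2 (F(K) = 1 + 1 = 2)
(F(-53) + (-1644 - O)) + 2892 = (2 + (-1644 - 1*100)) + 2892 = (2 + (-1644 - 100)) + 2892 = (2 - 1744) + 2892 = -1742 + 2892 = 1150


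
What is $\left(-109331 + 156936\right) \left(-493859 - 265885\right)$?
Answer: $-36167613120$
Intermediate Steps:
$\left(-109331 + 156936\right) \left(-493859 - 265885\right) = 47605 \left(-759744\right) = -36167613120$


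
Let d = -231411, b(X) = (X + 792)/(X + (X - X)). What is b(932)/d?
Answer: -431/53918763 ≈ -7.9935e-6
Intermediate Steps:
b(X) = (792 + X)/X (b(X) = (792 + X)/(X + 0) = (792 + X)/X)
b(932)/d = ((792 + 932)/932)/(-231411) = ((1/932)*1724)*(-1/231411) = (431/233)*(-1/231411) = -431/53918763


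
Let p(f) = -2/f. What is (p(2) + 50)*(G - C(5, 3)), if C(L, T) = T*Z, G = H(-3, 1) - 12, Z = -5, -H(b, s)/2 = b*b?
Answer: -735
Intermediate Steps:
H(b, s) = -2*b² (H(b, s) = -2*b*b = -2*b²)
G = -30 (G = -2*(-3)² - 12 = -2*9 - 12 = -18 - 12 = -30)
C(L, T) = -5*T (C(L, T) = T*(-5) = -5*T)
(p(2) + 50)*(G - C(5, 3)) = (-2/2 + 50)*(-30 - (-5)*3) = (-2*½ + 50)*(-30 - 1*(-15)) = (-1 + 50)*(-30 + 15) = 49*(-15) = -735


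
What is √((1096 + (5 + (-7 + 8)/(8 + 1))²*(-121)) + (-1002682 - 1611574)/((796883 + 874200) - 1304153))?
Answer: 2*I*√215260519605/20385 ≈ 45.52*I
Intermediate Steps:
√((1096 + (5 + (-7 + 8)/(8 + 1))²*(-121)) + (-1002682 - 1611574)/((796883 + 874200) - 1304153)) = √((1096 + (5 + 1/9)²*(-121)) - 2614256/(1671083 - 1304153)) = √((1096 + (5 + 1*(⅑))²*(-121)) - 2614256/366930) = √((1096 + (5 + ⅑)²*(-121)) - 2614256*1/366930) = √((1096 + (46/9)²*(-121)) - 1307128/183465) = √((1096 + (2116/81)*(-121)) - 1307128/183465) = √((1096 - 256036/81) - 1307128/183465) = √(-167260/81 - 1307128/183465) = √(-380151028/183465) = 2*I*√215260519605/20385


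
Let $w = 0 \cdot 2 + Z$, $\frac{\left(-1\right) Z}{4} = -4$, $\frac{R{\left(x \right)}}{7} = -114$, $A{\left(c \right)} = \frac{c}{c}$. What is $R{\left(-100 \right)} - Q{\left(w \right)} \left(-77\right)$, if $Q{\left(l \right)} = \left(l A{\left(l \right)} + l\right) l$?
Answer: $38626$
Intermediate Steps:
$A{\left(c \right)} = 1$
$R{\left(x \right)} = -798$ ($R{\left(x \right)} = 7 \left(-114\right) = -798$)
$Z = 16$ ($Z = \left(-4\right) \left(-4\right) = 16$)
$w = 16$ ($w = 0 \cdot 2 + 16 = 0 + 16 = 16$)
$Q{\left(l \right)} = 2 l^{2}$ ($Q{\left(l \right)} = \left(l 1 + l\right) l = \left(l + l\right) l = 2 l l = 2 l^{2}$)
$R{\left(-100 \right)} - Q{\left(w \right)} \left(-77\right) = -798 - 2 \cdot 16^{2} \left(-77\right) = -798 - 2 \cdot 256 \left(-77\right) = -798 - 512 \left(-77\right) = -798 - -39424 = -798 + 39424 = 38626$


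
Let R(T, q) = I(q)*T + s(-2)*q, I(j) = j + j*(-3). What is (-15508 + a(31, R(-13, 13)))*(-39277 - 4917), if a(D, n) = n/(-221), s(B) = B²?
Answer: 11652455204/17 ≈ 6.8544e+8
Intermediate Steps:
I(j) = -2*j (I(j) = j - 3*j = -2*j)
R(T, q) = 4*q - 2*T*q (R(T, q) = (-2*q)*T + (-2)²*q = -2*T*q + 4*q = 4*q - 2*T*q)
a(D, n) = -n/221 (a(D, n) = n*(-1/221) = -n/221)
(-15508 + a(31, R(-13, 13)))*(-39277 - 4917) = (-15508 - 2*13*(2 - 1*(-13))/221)*(-39277 - 4917) = (-15508 - 2*13*(2 + 13)/221)*(-44194) = (-15508 - 2*13*15/221)*(-44194) = (-15508 - 1/221*390)*(-44194) = (-15508 - 30/17)*(-44194) = -263666/17*(-44194) = 11652455204/17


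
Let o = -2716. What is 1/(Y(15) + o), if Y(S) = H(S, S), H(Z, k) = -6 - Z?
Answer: -1/2737 ≈ -0.00036536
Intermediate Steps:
Y(S) = -6 - S
1/(Y(15) + o) = 1/((-6 - 1*15) - 2716) = 1/((-6 - 15) - 2716) = 1/(-21 - 2716) = 1/(-2737) = -1/2737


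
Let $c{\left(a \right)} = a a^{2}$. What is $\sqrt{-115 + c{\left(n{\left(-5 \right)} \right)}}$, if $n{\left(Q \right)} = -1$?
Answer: $2 i \sqrt{29} \approx 10.77 i$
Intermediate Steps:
$c{\left(a \right)} = a^{3}$
$\sqrt{-115 + c{\left(n{\left(-5 \right)} \right)}} = \sqrt{-115 + \left(-1\right)^{3}} = \sqrt{-115 - 1} = \sqrt{-116} = 2 i \sqrt{29}$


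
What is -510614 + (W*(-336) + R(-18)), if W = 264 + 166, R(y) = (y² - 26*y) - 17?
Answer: -654319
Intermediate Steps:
R(y) = -17 + y² - 26*y
W = 430
-510614 + (W*(-336) + R(-18)) = -510614 + (430*(-336) + (-17 + (-18)² - 26*(-18))) = -510614 + (-144480 + (-17 + 324 + 468)) = -510614 + (-144480 + 775) = -510614 - 143705 = -654319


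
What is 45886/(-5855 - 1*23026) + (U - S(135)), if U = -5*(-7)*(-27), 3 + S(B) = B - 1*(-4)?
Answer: -31266247/28881 ≈ -1082.6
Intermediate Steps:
S(B) = 1 + B (S(B) = -3 + (B - 1*(-4)) = -3 + (B + 4) = -3 + (4 + B) = 1 + B)
U = -945 (U = 35*(-27) = -945)
45886/(-5855 - 1*23026) + (U - S(135)) = 45886/(-5855 - 1*23026) + (-945 - (1 + 135)) = 45886/(-5855 - 23026) + (-945 - 1*136) = 45886/(-28881) + (-945 - 136) = 45886*(-1/28881) - 1081 = -45886/28881 - 1081 = -31266247/28881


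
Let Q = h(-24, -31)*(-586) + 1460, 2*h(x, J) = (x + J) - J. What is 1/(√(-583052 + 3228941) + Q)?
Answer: 8492/69468175 - √2645889/69468175 ≈ 9.8828e-5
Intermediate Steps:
h(x, J) = x/2 (h(x, J) = ((x + J) - J)/2 = ((J + x) - J)/2 = x/2)
Q = 8492 (Q = ((½)*(-24))*(-586) + 1460 = -12*(-586) + 1460 = 7032 + 1460 = 8492)
1/(√(-583052 + 3228941) + Q) = 1/(√(-583052 + 3228941) + 8492) = 1/(√2645889 + 8492) = 1/(8492 + √2645889)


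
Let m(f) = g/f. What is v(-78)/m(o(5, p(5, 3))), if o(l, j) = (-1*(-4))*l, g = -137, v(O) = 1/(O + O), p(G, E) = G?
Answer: 5/5343 ≈ 0.00093580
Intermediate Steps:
v(O) = 1/(2*O)
o(l, j) = 4*l
m(f) = -137/f
v(-78)/m(o(5, p(5, 3))) = ((1/2)/(-78))/((-137/(4*5))) = ((1/2)*(-1/78))/((-137/20)) = -1/(156*((-137*1/20))) = -1/(156*(-137/20)) = -1/156*(-20/137) = 5/5343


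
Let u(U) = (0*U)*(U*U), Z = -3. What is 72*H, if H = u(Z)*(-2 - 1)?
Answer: 0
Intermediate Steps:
u(U) = 0 (u(U) = 0*U² = 0)
H = 0 (H = 0*(-2 - 1) = 0*(-3) = 0)
72*H = 72*0 = 0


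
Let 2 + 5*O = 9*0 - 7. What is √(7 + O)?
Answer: √130/5 ≈ 2.2803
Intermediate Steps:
O = -9/5 (O = -⅖ + (9*0 - 7)/5 = -⅖ + (0 - 7)/5 = -⅖ + (⅕)*(-7) = -⅖ - 7/5 = -9/5 ≈ -1.8000)
√(7 + O) = √(7 - 9/5) = √(26/5) = √130/5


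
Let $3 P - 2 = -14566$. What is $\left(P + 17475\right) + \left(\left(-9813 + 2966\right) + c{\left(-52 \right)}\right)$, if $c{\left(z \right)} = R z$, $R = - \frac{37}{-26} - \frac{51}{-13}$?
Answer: $\frac{16486}{3} \approx 5495.3$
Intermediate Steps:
$P = - \frac{14564}{3}$ ($P = \frac{2}{3} + \frac{1}{3} \left(-14566\right) = \frac{2}{3} - \frac{14566}{3} = - \frac{14564}{3} \approx -4854.7$)
$R = \frac{139}{26}$ ($R = \left(-37\right) \left(- \frac{1}{26}\right) - - \frac{51}{13} = \frac{37}{26} + \frac{51}{13} = \frac{139}{26} \approx 5.3462$)
$c{\left(z \right)} = \frac{139 z}{26}$
$\left(P + 17475\right) + \left(\left(-9813 + 2966\right) + c{\left(-52 \right)}\right) = \left(- \frac{14564}{3} + 17475\right) + \left(\left(-9813 + 2966\right) + \frac{139}{26} \left(-52\right)\right) = \frac{37861}{3} - 7125 = \frac{16486}{3}$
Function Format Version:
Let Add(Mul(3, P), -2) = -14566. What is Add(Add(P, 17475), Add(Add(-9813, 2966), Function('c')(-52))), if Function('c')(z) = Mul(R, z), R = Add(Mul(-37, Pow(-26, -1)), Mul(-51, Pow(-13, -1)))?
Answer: Rational(16486, 3) ≈ 5495.3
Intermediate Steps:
P = Rational(-14564, 3) (P = Add(Rational(2, 3), Mul(Rational(1, 3), -14566)) = Add(Rational(2, 3), Rational(-14566, 3)) = Rational(-14564, 3) ≈ -4854.7)
R = Rational(139, 26) (R = Add(Mul(-37, Rational(-1, 26)), Mul(-51, Rational(-1, 13))) = Add(Rational(37, 26), Rational(51, 13)) = Rational(139, 26) ≈ 5.3462)
Function('c')(z) = Mul(Rational(139, 26), z)
Add(Add(P, 17475), Add(Add(-9813, 2966), Function('c')(-52))) = Add(Add(Rational(-14564, 3), 17475), Add(Add(-9813, 2966), Mul(Rational(139, 26), -52))) = Add(Rational(37861, 3), Add(-6847, -278)) = Add(Rational(37861, 3), -7125) = Rational(16486, 3)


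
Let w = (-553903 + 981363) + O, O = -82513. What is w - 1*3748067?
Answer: -3403120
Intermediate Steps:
w = 344947 (w = (-553903 + 981363) - 82513 = 427460 - 82513 = 344947)
w - 1*3748067 = 344947 - 1*3748067 = 344947 - 3748067 = -3403120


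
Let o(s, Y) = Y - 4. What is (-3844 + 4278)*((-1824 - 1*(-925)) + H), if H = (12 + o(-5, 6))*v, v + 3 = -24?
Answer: -554218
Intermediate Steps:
v = -27 (v = -3 - 24 = -27)
o(s, Y) = -4 + Y
H = -378 (H = (12 + (-4 + 6))*(-27) = (12 + 2)*(-27) = 14*(-27) = -378)
(-3844 + 4278)*((-1824 - 1*(-925)) + H) = (-3844 + 4278)*((-1824 - 1*(-925)) - 378) = 434*((-1824 + 925) - 378) = 434*(-899 - 378) = 434*(-1277) = -554218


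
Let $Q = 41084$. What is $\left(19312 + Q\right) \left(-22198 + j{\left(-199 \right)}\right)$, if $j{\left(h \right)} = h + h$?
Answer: $-1364708016$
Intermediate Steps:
$j{\left(h \right)} = 2 h$
$\left(19312 + Q\right) \left(-22198 + j{\left(-199 \right)}\right) = \left(19312 + 41084\right) \left(-22198 + 2 \left(-199\right)\right) = 60396 \left(-22198 - 398\right) = 60396 \left(-22596\right) = -1364708016$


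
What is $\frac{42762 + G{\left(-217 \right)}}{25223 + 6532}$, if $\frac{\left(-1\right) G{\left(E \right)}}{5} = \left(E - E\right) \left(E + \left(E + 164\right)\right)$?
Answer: $\frac{14254}{10585} \approx 1.3466$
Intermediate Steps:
$G{\left(E \right)} = 0$ ($G{\left(E \right)} = - 5 \left(E - E\right) \left(E + \left(E + 164\right)\right) = - 5 \cdot 0 \left(E + \left(164 + E\right)\right) = - 5 \cdot 0 \left(164 + 2 E\right) = \left(-5\right) 0 = 0$)
$\frac{42762 + G{\left(-217 \right)}}{25223 + 6532} = \frac{42762 + 0}{25223 + 6532} = \frac{42762}{31755} = 42762 \cdot \frac{1}{31755} = \frac{14254}{10585}$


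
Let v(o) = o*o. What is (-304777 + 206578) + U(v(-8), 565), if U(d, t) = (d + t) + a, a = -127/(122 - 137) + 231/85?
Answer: -24877498/255 ≈ -97559.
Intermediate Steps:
v(o) = o²
a = 2852/255 (a = -127/(-15) + 231*(1/85) = -127*(-1/15) + 231/85 = 127/15 + 231/85 = 2852/255 ≈ 11.184)
U(d, t) = 2852/255 + d + t (U(d, t) = (d + t) + 2852/255 = 2852/255 + d + t)
(-304777 + 206578) + U(v(-8), 565) = (-304777 + 206578) + (2852/255 + (-8)² + 565) = -98199 + (2852/255 + 64 + 565) = -98199 + 163247/255 = -24877498/255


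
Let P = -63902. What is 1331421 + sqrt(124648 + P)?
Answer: 1331421 + sqrt(60746) ≈ 1.3317e+6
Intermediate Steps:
1331421 + sqrt(124648 + P) = 1331421 + sqrt(124648 - 63902) = 1331421 + sqrt(60746)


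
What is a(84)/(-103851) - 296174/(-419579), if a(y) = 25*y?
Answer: 9958950058/14524566243 ≈ 0.68566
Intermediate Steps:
a(84)/(-103851) - 296174/(-419579) = (25*84)/(-103851) - 296174/(-419579) = 2100*(-1/103851) - 296174*(-1/419579) = -700/34617 + 296174/419579 = 9958950058/14524566243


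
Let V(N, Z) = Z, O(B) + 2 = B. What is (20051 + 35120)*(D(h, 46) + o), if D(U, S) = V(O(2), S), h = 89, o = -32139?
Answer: -1770602903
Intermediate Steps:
O(B) = -2 + B
D(U, S) = S
(20051 + 35120)*(D(h, 46) + o) = (20051 + 35120)*(46 - 32139) = 55171*(-32093) = -1770602903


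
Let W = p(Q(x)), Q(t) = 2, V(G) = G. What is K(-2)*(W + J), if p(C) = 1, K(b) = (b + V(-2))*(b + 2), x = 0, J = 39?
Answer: 0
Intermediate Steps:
K(b) = (-2 + b)*(2 + b) (K(b) = (b - 2)*(b + 2) = (-2 + b)*(2 + b))
W = 1
K(-2)*(W + J) = (-4 + (-2)²)*(1 + 39) = (-4 + 4)*40 = 0*40 = 0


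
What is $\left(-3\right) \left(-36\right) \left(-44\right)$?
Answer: $-4752$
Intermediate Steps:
$\left(-3\right) \left(-36\right) \left(-44\right) = 108 \left(-44\right) = -4752$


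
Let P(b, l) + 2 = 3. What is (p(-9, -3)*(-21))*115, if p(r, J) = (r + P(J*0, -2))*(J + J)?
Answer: -115920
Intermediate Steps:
P(b, l) = 1 (P(b, l) = -2 + 3 = 1)
p(r, J) = 2*J*(1 + r) (p(r, J) = (r + 1)*(J + J) = (1 + r)*(2*J) = 2*J*(1 + r))
(p(-9, -3)*(-21))*115 = ((2*(-3)*(1 - 9))*(-21))*115 = ((2*(-3)*(-8))*(-21))*115 = (48*(-21))*115 = -1008*115 = -115920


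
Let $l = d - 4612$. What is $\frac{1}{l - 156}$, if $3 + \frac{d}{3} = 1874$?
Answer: $\frac{1}{845} \approx 0.0011834$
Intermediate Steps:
$d = 5613$ ($d = -9 + 3 \cdot 1874 = -9 + 5622 = 5613$)
$l = 1001$ ($l = 5613 - 4612 = 1001$)
$\frac{1}{l - 156} = \frac{1}{1001 - 156} = \frac{1}{845}$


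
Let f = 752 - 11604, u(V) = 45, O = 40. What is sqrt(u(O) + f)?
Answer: I*sqrt(10807) ≈ 103.96*I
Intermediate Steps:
f = -10852
sqrt(u(O) + f) = sqrt(45 - 10852) = sqrt(-10807) = I*sqrt(10807)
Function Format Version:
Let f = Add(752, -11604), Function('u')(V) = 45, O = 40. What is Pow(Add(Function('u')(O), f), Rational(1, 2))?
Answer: Mul(I, Pow(10807, Rational(1, 2))) ≈ Mul(103.96, I)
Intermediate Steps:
f = -10852
Pow(Add(Function('u')(O), f), Rational(1, 2)) = Pow(Add(45, -10852), Rational(1, 2)) = Pow(-10807, Rational(1, 2)) = Mul(I, Pow(10807, Rational(1, 2)))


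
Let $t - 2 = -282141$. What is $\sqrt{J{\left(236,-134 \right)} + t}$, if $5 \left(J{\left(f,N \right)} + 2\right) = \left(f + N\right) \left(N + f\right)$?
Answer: $\frac{3 i \sqrt{777945}}{5} \approx 529.21 i$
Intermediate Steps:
$J{\left(f,N \right)} = -2 + \frac{\left(N + f\right)^{2}}{5}$ ($J{\left(f,N \right)} = -2 + \frac{\left(f + N\right) \left(N + f\right)}{5} = -2 + \frac{\left(N + f\right) \left(N + f\right)}{5} = -2 + \frac{\left(N + f\right)^{2}}{5}$)
$t = -282139$ ($t = 2 - 282141 = -282139$)
$\sqrt{J{\left(236,-134 \right)} + t} = \sqrt{\left(-2 + \frac{\left(-134 + 236\right)^{2}}{5}\right) - 282139} = \sqrt{\left(-2 + \frac{102^{2}}{5}\right) - 282139} = \sqrt{\left(-2 + \frac{1}{5} \cdot 10404\right) - 282139} = \sqrt{\left(-2 + \frac{10404}{5}\right) - 282139} = \sqrt{\frac{10394}{5} - 282139} = \sqrt{- \frac{1400301}{5}} = \frac{3 i \sqrt{777945}}{5}$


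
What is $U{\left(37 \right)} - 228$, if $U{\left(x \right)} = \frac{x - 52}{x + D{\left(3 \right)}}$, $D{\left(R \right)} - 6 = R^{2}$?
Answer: $- \frac{11871}{52} \approx -228.29$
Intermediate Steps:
$D{\left(R \right)} = 6 + R^{2}$
$U{\left(x \right)} = \frac{-52 + x}{15 + x}$ ($U{\left(x \right)} = \frac{x - 52}{x + \left(6 + 3^{2}\right)} = \frac{-52 + x}{x + \left(6 + 9\right)} = \frac{-52 + x}{x + 15} = \frac{-52 + x}{15 + x}$)
$U{\left(37 \right)} - 228 = \frac{-52 + 37}{15 + 37} - 228 = \frac{1}{52} \left(-15\right) - 228 = - \frac{15}{52} - 228 = - \frac{11871}{52}$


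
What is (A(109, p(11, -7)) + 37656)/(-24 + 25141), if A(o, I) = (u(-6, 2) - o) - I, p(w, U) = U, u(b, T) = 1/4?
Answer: 150217/100468 ≈ 1.4952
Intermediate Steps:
u(b, T) = ¼
A(o, I) = ¼ - I - o (A(o, I) = (¼ - o) - I = ¼ - I - o)
(A(109, p(11, -7)) + 37656)/(-24 + 25141) = ((¼ - 1*(-7) - 1*109) + 37656)/(-24 + 25141) = ((¼ + 7 - 109) + 37656)/25117 = (-407/4 + 37656)*(1/25117) = (150217/4)*(1/25117) = 150217/100468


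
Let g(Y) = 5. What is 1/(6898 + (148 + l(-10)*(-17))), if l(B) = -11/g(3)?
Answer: 5/35417 ≈ 0.00014118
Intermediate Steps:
l(B) = -11/5
1/(6898 + (148 + l(-10)*(-17))) = 1/(6898 + (148 - 11/5*(-17))) = 1/(6898 + (148 + 187/5)) = 1/(6898 + 927/5) = 1/(35417/5) = 5/35417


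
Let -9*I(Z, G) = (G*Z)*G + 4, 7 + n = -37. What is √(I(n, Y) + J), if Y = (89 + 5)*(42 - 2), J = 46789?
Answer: √622475497/3 ≈ 8316.5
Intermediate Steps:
n = -44 (n = -7 - 37 = -44)
Y = 3760 (Y = 94*40 = 3760)
I(Z, G) = -4/9 - Z*G²/9 (I(Z, G) = -((G*Z)*G + 4)/9 = -(Z*G² + 4)/9 = -(4 + Z*G²)/9 = -4/9 - Z*G²/9)
√(I(n, Y) + J) = √((-4/9 - ⅑*(-44)*3760²) + 46789) = √((-4/9 - ⅑*(-44)*14137600) + 46789) = √((-4/9 + 622054400/9) + 46789) = √(622054396/9 + 46789) = √(622475497/9) = √622475497/3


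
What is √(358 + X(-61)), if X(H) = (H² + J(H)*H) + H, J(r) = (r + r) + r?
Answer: √15181 ≈ 123.21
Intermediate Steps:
J(r) = 3*r (J(r) = 2*r + r = 3*r)
X(H) = H + 4*H² (X(H) = (H² + (3*H)*H) + H = (H² + 3*H²) + H = 4*H² + H = H + 4*H²)
√(358 + X(-61)) = √(358 - 61*(1 + 4*(-61))) = √(358 - 61*(1 - 244)) = √(358 - 61*(-243)) = √(358 + 14823) = √15181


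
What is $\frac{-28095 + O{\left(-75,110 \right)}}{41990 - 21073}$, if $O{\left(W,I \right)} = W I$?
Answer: $- \frac{36345}{20917} \approx -1.7376$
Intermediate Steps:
$O{\left(W,I \right)} = I W$
$\frac{-28095 + O{\left(-75,110 \right)}}{41990 - 21073} = \frac{-28095 + 110 \left(-75\right)}{41990 - 21073} = \frac{-28095 - 8250}{20917} = \left(-36345\right) \frac{1}{20917} = - \frac{36345}{20917}$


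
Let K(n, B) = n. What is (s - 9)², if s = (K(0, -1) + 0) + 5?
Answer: 16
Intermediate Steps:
s = 5 (s = (0 + 0) + 5 = 0 + 5 = 5)
(s - 9)² = (5 - 9)² = (-4)² = 16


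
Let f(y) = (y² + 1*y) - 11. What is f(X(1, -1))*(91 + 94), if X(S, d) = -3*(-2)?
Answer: 5735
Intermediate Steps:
X(S, d) = 6
f(y) = -11 + y + y² (f(y) = (y² + y) - 11 = (y + y²) - 11 = -11 + y + y²)
f(X(1, -1))*(91 + 94) = (-11 + 6 + 6²)*(91 + 94) = (-11 + 6 + 36)*185 = 31*185 = 5735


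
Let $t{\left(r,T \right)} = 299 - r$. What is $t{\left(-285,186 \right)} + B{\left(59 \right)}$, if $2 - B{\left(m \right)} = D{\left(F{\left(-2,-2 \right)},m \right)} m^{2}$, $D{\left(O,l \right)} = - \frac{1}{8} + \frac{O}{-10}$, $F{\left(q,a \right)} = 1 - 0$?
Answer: $\frac{54769}{40} \approx 1369.2$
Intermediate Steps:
$F{\left(q,a \right)} = 1$ ($F{\left(q,a \right)} = 1 + 0 = 1$)
$D{\left(O,l \right)} = - \frac{1}{8} - \frac{O}{10}$ ($D{\left(O,l \right)} = \left(-1\right) \frac{1}{8} + O \left(- \frac{1}{10}\right) = - \frac{1}{8} - \frac{O}{10}$)
$B{\left(m \right)} = 2 + \frac{9 m^{2}}{40}$ ($B{\left(m \right)} = 2 - \left(- \frac{1}{8} - \frac{1}{10}\right) m^{2} = 2 - - \frac{9 m^{2}}{40} = 2 + \frac{9 m^{2}}{40}$)
$t{\left(-285,186 \right)} + B{\left(59 \right)} = \left(299 - -285\right) + \left(2 + \frac{9 \cdot 59^{2}}{40}\right) = \left(299 + 285\right) + \left(2 + \frac{9}{40} \cdot 3481\right) = 584 + \left(2 + \frac{31329}{40}\right) = 584 + \frac{31409}{40} = \frac{54769}{40}$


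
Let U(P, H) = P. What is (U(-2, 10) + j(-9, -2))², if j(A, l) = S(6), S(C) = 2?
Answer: 0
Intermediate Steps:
j(A, l) = 2
(U(-2, 10) + j(-9, -2))² = (-2 + 2)² = 0² = 0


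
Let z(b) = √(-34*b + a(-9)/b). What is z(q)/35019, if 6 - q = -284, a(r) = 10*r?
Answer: I*√8292521/1015551 ≈ 0.0028356*I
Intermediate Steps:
q = 290 (q = 6 - 1*(-284) = 6 + 284 = 290)
z(b) = √(-90/b - 34*b) (z(b) = √(-34*b + (10*(-9))/b) = √(-34*b - 90/b) = √(-90/b - 34*b))
z(q)/35019 = √(-90/290 - 34*290)/35019 = √(-90*1/290 - 9860)*(1/35019) = √(-9/29 - 9860)*(1/35019) = √(-285949/29)*(1/35019) = (I*√8292521/29)*(1/35019) = I*√8292521/1015551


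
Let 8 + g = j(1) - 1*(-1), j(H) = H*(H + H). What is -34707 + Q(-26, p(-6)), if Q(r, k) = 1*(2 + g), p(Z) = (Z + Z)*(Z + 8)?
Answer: -34710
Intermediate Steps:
j(H) = 2*H**2 (j(H) = H*(2*H) = 2*H**2)
g = -5 (g = -8 + (2*1**2 - 1*(-1)) = -8 + (2*1 + 1) = -8 + (2 + 1) = -8 + 3 = -5)
p(Z) = 2*Z*(8 + Z) (p(Z) = (2*Z)*(8 + Z) = 2*Z*(8 + Z))
Q(r, k) = -3 (Q(r, k) = 1*(2 - 5) = 1*(-3) = -3)
-34707 + Q(-26, p(-6)) = -34707 - 3 = -34710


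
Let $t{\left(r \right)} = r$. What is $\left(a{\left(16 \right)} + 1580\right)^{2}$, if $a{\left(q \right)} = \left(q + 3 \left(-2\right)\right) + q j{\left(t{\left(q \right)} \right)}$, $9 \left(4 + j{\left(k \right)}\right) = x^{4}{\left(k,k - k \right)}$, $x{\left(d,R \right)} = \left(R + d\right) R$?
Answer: $2328676$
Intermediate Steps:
$x{\left(d,R \right)} = R \left(R + d\right)$
$j{\left(k \right)} = -4$ ($j{\left(k \right)} = -4 + \frac{\left(\left(k - k\right) \left(\left(k - k\right) + k\right)\right)^{4}}{9} = -4 + \frac{\left(0 \left(0 + k\right)\right)^{4}}{9} = -4 + \frac{\left(0 k\right)^{4}}{9} = -4 + \frac{0^{4}}{9} = -4 + \frac{1}{9} \cdot 0 = -4 + 0 = -4$)
$a{\left(q \right)} = -6 - 3 q$ ($a{\left(q \right)} = \left(q + 3 \left(-2\right)\right) + q \left(-4\right) = \left(q - 6\right) - 4 q = \left(-6 + q\right) - 4 q = -6 - 3 q$)
$\left(a{\left(16 \right)} + 1580\right)^{2} = \left(\left(-6 - 48\right) + 1580\right)^{2} = \left(-54 + 1580\right)^{2} = 1526^{2} = 2328676$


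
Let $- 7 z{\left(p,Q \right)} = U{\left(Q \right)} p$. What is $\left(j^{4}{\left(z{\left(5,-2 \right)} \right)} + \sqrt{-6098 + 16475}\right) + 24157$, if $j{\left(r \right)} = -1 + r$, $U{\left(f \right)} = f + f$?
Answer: $\frac{58029518}{2401} + 3 \sqrt{1153} \approx 24271.0$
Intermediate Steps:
$U{\left(f \right)} = 2 f$
$z{\left(p,Q \right)} = - \frac{2 Q p}{7}$
$\left(j^{4}{\left(z{\left(5,-2 \right)} \right)} + \sqrt{-6098 + 16475}\right) + 24157 = \left(\left(-1 - \left(- \frac{4}{7}\right) 5\right)^{4} + \sqrt{-6098 + 16475}\right) + 24157 = \left(\left(-1 + \frac{20}{7}\right)^{4} + \sqrt{10377}\right) + 24157 = \left(\left(\frac{13}{7}\right)^{4} + 3 \sqrt{1153}\right) + 24157 = \left(\frac{28561}{2401} + 3 \sqrt{1153}\right) + 24157 = \frac{58029518}{2401} + 3 \sqrt{1153}$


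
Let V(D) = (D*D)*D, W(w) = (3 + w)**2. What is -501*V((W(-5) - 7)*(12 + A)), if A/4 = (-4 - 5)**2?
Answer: 513120448512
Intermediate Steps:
A = 324 (A = 4*(-4 - 5)**2 = 4*(-9)**2 = 4*81 = 324)
V(D) = D**3 (V(D) = D**2*D = D**3)
-501*V((W(-5) - 7)*(12 + A)) = -501*(12 + 324)**3*((3 - 5)**2 - 7)**3 = -501*37933056*((-2)**2 - 7)**3 = -501*37933056*(4 - 7)**3 = -501*(-3*336)**3 = -501*(-1008)**3 = -501*(-1024192512) = 513120448512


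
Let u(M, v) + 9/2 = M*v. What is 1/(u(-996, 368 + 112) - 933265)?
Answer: -2/2822699 ≈ -7.0854e-7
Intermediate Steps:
u(M, v) = -9/2 + M*v
1/(u(-996, 368 + 112) - 933265) = 1/((-9/2 - 996*(368 + 112)) - 933265) = 1/((-9/2 - 996*480) - 933265) = 1/((-9/2 - 478080) - 933265) = 1/(-956169/2 - 933265) = 1/(-2822699/2) = -2/2822699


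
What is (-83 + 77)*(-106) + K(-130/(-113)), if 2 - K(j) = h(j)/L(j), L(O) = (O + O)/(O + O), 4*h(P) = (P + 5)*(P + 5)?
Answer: 32103463/51076 ≈ 628.54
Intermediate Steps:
h(P) = (5 + P)²/4 (h(P) = ((P + 5)*(P + 5))/4 = ((5 + P)*(5 + P))/4 = (5 + P)²/4)
L(O) = 1 (L(O) = (2*O)/((2*O)) = (2*O)*(1/(2*O)) = 1)
K(j) = 2 - (5 + j)²/4 (K(j) = 2 - (5 + j)²/4/1 = 2 - (5 + j)²/4)
(-83 + 77)*(-106) + K(-130/(-113)) = (-83 + 77)*(-106) + (2 - (5 - 130/(-113))²/4) = -6*(-106) + (2 - (5 - 130*(-1/113))²/4) = 636 + (2 - (5 + 130/113)²/4) = 636 + (2 - (695/113)²/4) = 636 + (2 - ¼*483025/12769) = 636 + (2 - 483025/51076) = 636 - 380873/51076 = 32103463/51076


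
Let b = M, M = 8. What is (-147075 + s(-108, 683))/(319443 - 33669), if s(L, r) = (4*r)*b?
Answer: -125219/285774 ≈ -0.43817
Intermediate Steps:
b = 8
s(L, r) = 32*r (s(L, r) = (4*r)*8 = 32*r)
(-147075 + s(-108, 683))/(319443 - 33669) = (-147075 + 32*683)/(319443 - 33669) = (-147075 + 21856)/285774 = -125219*1/285774 = -125219/285774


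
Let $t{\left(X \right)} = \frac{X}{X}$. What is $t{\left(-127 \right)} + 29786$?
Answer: $29787$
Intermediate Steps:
$t{\left(X \right)} = 1$
$t{\left(-127 \right)} + 29786 = 1 + 29786 = 29787$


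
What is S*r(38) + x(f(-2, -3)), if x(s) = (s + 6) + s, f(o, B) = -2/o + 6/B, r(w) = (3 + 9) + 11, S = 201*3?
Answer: 13873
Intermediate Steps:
S = 603
r(w) = 23 (r(w) = 12 + 11 = 23)
x(s) = 6 + 2*s (x(s) = (6 + s) + s = 6 + 2*s)
S*r(38) + x(f(-2, -3)) = 603*23 + (6 + 2*(-2/(-2) + 6/(-3))) = 13869 + (6 + 2*(-2*(-½) + 6*(-⅓))) = 13869 + (6 + 2*(1 - 2)) = 13869 + (6 + 2*(-1)) = 13869 + (6 - 2) = 13869 + 4 = 13873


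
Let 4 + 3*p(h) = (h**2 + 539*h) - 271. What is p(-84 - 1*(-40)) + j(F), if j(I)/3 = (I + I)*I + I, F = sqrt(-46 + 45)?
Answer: -22073/3 + 3*I ≈ -7357.7 + 3.0*I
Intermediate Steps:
p(h) = -275/3 + h**2/3 + 539*h/3 (p(h) = -4/3 + ((h**2 + 539*h) - 271)/3 = -4/3 + (-271 + h**2 + 539*h)/3 = -4/3 + (-271/3 + h**2/3 + 539*h/3) = -275/3 + h**2/3 + 539*h/3)
F = I (F = sqrt(-1) = I ≈ 1.0*I)
j(I) = 3*I + 6*I**2 (j(I) = 3*((I + I)*I + I) = 3*((2*I)*I + I) = 3*(2*I**2 + I) = 3*(I + 2*I**2) = 3*I + 6*I**2)
p(-84 - 1*(-40)) + j(F) = (-275/3 + (-84 - 1*(-40))**2/3 + 539*(-84 - 1*(-40))/3) + 3*I*(1 + 2*I) = (-275/3 + (-84 + 40)**2/3 + 539*(-84 + 40)/3) + 3*I*(1 + 2*I) = (-275/3 + (1/3)*(-44)**2 + (539/3)*(-44)) + 3*I*(1 + 2*I) = (-275/3 + (1/3)*1936 - 23716/3) + 3*I*(1 + 2*I) = (-275/3 + 1936/3 - 23716/3) + 3*I*(1 + 2*I) = -22055/3 + 3*I*(1 + 2*I)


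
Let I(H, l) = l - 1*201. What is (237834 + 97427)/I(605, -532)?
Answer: -335261/733 ≈ -457.38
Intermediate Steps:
I(H, l) = -201 + l (I(H, l) = l - 201 = -201 + l)
(237834 + 97427)/I(605, -532) = (237834 + 97427)/(-201 - 532) = 335261/(-733) = 335261*(-1/733) = -335261/733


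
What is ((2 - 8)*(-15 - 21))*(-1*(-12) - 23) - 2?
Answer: -2378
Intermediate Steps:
((2 - 8)*(-15 - 21))*(-1*(-12) - 23) - 2 = (-6*(-36))*(12 - 23) - 2 = 216*(-11) - 2 = -2376 - 2 = -2378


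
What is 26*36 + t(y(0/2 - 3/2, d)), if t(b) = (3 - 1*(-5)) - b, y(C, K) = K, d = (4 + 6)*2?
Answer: 924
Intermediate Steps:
d = 20 (d = 10*2 = 20)
t(b) = 8 - b (t(b) = (3 + 5) - b = 8 - b)
26*36 + t(y(0/2 - 3/2, d)) = 26*36 + (8 - 1*20) = 936 + (8 - 20) = 936 - 12 = 924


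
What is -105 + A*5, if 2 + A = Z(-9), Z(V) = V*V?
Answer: 290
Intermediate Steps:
Z(V) = V**2
A = 79 (A = -2 + (-9)**2 = -2 + 81 = 79)
-105 + A*5 = -105 + 79*5 = -105 + 395 = 290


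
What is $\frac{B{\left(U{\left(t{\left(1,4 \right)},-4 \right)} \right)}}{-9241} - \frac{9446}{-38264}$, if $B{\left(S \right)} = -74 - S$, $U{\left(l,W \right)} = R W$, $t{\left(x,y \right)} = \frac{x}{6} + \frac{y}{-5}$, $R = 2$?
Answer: $\frac{44907955}{176798812} \approx 0.25401$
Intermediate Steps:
$t{\left(x,y \right)} = - \frac{y}{5} + \frac{x}{6}$ ($t{\left(x,y \right)} = x \frac{1}{6} + y \left(- \frac{1}{5}\right) = \frac{x}{6} - \frac{y}{5} = - \frac{y}{5} + \frac{x}{6}$)
$U{\left(l,W \right)} = 2 W$
$\frac{B{\left(U{\left(t{\left(1,4 \right)},-4 \right)} \right)}}{-9241} - \frac{9446}{-38264} = \frac{-74 - 2 \left(-4\right)}{-9241} - \frac{9446}{-38264} = \left(-74 - -8\right) \left(- \frac{1}{9241}\right) - - \frac{4723}{19132} = \left(-74 + 8\right) \left(- \frac{1}{9241}\right) + \frac{4723}{19132} = \left(-66\right) \left(- \frac{1}{9241}\right) + \frac{4723}{19132} = \frac{66}{9241} + \frac{4723}{19132} = \frac{44907955}{176798812}$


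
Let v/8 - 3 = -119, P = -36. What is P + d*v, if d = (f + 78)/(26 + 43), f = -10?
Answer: -65588/69 ≈ -950.55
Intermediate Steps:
d = 68/69 (d = (-10 + 78)/(26 + 43) = 68/69 ≈ 0.98551)
v = -928 (v = 24 + 8*(-119) = 24 - 952 = -928)
P + d*v = -36 + (68/69)*(-928) = -36 - 63104/69 = -65588/69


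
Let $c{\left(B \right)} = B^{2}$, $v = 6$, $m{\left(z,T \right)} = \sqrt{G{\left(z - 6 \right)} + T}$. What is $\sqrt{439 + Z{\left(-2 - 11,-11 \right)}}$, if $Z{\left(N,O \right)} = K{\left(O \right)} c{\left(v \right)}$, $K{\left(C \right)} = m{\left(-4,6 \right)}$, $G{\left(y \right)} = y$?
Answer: $\sqrt{439 + 72 i} \approx 21.022 + 1.7125 i$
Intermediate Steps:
$m{\left(z,T \right)} = \sqrt{-6 + T + z}$ ($m{\left(z,T \right)} = \sqrt{\left(z - 6\right) + T} = \sqrt{\left(-6 + z\right) + T} = \sqrt{-6 + T + z}$)
$K{\left(C \right)} = 2 i$ ($K{\left(C \right)} = \sqrt{-6 + 6 - 4} = \sqrt{-4} = 2 i$)
$Z{\left(N,O \right)} = 72 i$ ($Z{\left(N,O \right)} = 2 i 6^{2} = 2 i 36 = 72 i$)
$\sqrt{439 + Z{\left(-2 - 11,-11 \right)}} = \sqrt{439 + 72 i}$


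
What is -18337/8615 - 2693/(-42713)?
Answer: -760028086/367972495 ≈ -2.0654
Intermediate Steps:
-18337/8615 - 2693/(-42713) = -18337*1/8615 - 2693*(-1/42713) = -18337/8615 + 2693/42713 = -760028086/367972495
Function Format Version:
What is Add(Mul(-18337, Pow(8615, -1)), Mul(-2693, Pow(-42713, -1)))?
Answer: Rational(-760028086, 367972495) ≈ -2.0654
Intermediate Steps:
Add(Mul(-18337, Pow(8615, -1)), Mul(-2693, Pow(-42713, -1))) = Add(Mul(-18337, Rational(1, 8615)), Mul(-2693, Rational(-1, 42713))) = Add(Rational(-18337, 8615), Rational(2693, 42713)) = Rational(-760028086, 367972495)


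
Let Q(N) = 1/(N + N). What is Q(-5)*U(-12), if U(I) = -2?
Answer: 1/5 ≈ 0.20000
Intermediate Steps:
Q(N) = 1/(2*N)
Q(-5)*U(-12) = ((1/2)/(-5))*(-2) = ((1/2)*(-1/5))*(-2) = -1/10*(-2) = 1/5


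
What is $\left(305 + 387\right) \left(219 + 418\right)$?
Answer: $440804$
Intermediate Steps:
$\left(305 + 387\right) \left(219 + 418\right) = 692 \cdot 637 = 440804$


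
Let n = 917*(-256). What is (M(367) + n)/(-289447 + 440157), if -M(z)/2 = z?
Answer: -117743/75355 ≈ -1.5625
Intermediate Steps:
M(z) = -2*z
n = -234752
(M(367) + n)/(-289447 + 440157) = (-2*367 - 234752)/(-289447 + 440157) = (-734 - 234752)/150710 = -235486*1/150710 = -117743/75355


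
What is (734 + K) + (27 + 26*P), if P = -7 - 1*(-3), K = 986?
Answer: 1643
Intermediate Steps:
P = -4 (P = -7 + 3 = -4)
(734 + K) + (27 + 26*P) = (734 + 986) + (27 + 26*(-4)) = 1720 + (27 - 104) = 1720 - 77 = 1643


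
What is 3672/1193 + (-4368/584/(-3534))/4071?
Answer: 642749878427/208823658891 ≈ 3.0780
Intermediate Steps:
3672/1193 + (-4368/584/(-3534))/4071 = 3672*(1/1193) + (-4368*1/584*(-1/3534))*(1/4071) = 3672/1193 - 546/73*(-1/3534)*(1/4071) = 3672/1193 + (91/42997)*(1/4071) = 3672/1193 + 91/175040787 = 642749878427/208823658891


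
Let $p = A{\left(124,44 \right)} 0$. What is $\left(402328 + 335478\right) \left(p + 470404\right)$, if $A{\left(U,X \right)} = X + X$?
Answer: $347066893624$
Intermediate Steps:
$A{\left(U,X \right)} = 2 X$
$p = 0$ ($p = 2 \cdot 44 \cdot 0 = 88 \cdot 0 = 0$)
$\left(402328 + 335478\right) \left(p + 470404\right) = \left(402328 + 335478\right) \left(0 + 470404\right) = 737806 \cdot 470404 = 347066893624$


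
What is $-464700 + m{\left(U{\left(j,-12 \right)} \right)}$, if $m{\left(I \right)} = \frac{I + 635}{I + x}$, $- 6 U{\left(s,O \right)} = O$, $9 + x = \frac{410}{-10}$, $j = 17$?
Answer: $- \frac{22306237}{48} \approx -4.6471 \cdot 10^{5}$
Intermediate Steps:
$x = -50$ ($x = -9 + \frac{410}{-10} = -9 + 410 \left(- \frac{1}{10}\right) = -9 - 41 = -50$)
$U{\left(s,O \right)} = - \frac{O}{6}$
$m{\left(I \right)} = \frac{635 + I}{-50 + I}$ ($m{\left(I \right)} = \frac{I + 635}{I - 50} = \frac{635 + I}{-50 + I}$)
$-464700 + m{\left(U{\left(j,-12 \right)} \right)} = -464700 + \frac{635 - -2}{-50 - -2} = -464700 + \frac{635 + 2}{-50 + 2} = -464700 + \frac{1}{-48} \cdot 637 = -464700 - \frac{637}{48} = - \frac{22306237}{48}$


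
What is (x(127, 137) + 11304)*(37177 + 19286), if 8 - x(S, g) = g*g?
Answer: -421044591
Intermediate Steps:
x(S, g) = 8 - g**2 (x(S, g) = 8 - g*g = 8 - g**2)
(x(127, 137) + 11304)*(37177 + 19286) = ((8 - 1*137**2) + 11304)*(37177 + 19286) = ((8 - 1*18769) + 11304)*56463 = ((8 - 18769) + 11304)*56463 = (-18761 + 11304)*56463 = -7457*56463 = -421044591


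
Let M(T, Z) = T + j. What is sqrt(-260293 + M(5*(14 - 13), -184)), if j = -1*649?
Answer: 3*I*sqrt(28993) ≈ 510.82*I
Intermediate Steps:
j = -649
M(T, Z) = -649 + T (M(T, Z) = T - 649 = -649 + T)
sqrt(-260293 + M(5*(14 - 13), -184)) = sqrt(-260293 + (-649 + 5*(14 - 13))) = sqrt(-260293 + (-649 + 5*1)) = sqrt(-260293 + (-649 + 5)) = sqrt(-260293 - 644) = sqrt(-260937) = 3*I*sqrt(28993)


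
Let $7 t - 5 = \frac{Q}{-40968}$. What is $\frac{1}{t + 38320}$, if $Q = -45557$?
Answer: $\frac{40968}{1569929531} \approx 2.6095 \cdot 10^{-5}$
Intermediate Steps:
$t = \frac{35771}{40968}$ ($t = \frac{5}{7} + \frac{\left(-45557\right) \frac{1}{-40968}}{7} = \frac{5}{7} + \frac{\left(-45557\right) \left(- \frac{1}{40968}\right)}{7} = \frac{5}{7} + \frac{1}{7} \cdot \frac{45557}{40968} = \frac{5}{7} + \frac{45557}{286776} = \frac{35771}{40968} \approx 0.87315$)
$\frac{1}{t + 38320} = \frac{1}{\frac{35771}{40968} + 38320} = \frac{1}{\frac{1569929531}{40968}} = \frac{40968}{1569929531}$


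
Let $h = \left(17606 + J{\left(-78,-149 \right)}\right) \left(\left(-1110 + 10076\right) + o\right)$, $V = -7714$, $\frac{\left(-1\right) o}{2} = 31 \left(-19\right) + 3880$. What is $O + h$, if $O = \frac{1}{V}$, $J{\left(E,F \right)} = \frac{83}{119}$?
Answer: $\frac{5504434512079}{131138} \approx 4.1974 \cdot 10^{7}$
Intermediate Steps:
$J{\left(E,F \right)} = \frac{83}{119}$ ($J{\left(E,F \right)} = 83 \cdot \frac{1}{119} = \frac{83}{119}$)
$o = -6582$ ($o = - 2 \left(31 \left(-19\right) + 3880\right) = - 2 \left(-589 + 3880\right) = \left(-2\right) 3291 = -6582$)
$O = - \frac{1}{7714}$ ($O = \frac{1}{-7714} = - \frac{1}{7714} \approx -0.00012963$)
$h = \frac{4994949648}{119}$ ($h = \left(17606 + \frac{83}{119}\right) \left(\left(-1110 + 10076\right) - 6582\right) = \frac{2095197 \left(8966 - 6582\right)}{119} = \frac{2095197}{119} \cdot 2384 = \frac{4994949648}{119} \approx 4.1974 \cdot 10^{7}$)
$O + h = - \frac{1}{7714} + \frac{4994949648}{119} = \frac{5504434512079}{131138}$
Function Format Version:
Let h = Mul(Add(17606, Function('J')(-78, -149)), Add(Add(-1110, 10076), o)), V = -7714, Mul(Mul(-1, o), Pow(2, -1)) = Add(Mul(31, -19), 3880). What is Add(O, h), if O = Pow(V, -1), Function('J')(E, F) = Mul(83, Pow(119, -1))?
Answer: Rational(5504434512079, 131138) ≈ 4.1974e+7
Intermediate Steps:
Function('J')(E, F) = Rational(83, 119) (Function('J')(E, F) = Mul(83, Rational(1, 119)) = Rational(83, 119))
o = -6582 (o = Mul(-2, Add(Mul(31, -19), 3880)) = Mul(-2, Add(-589, 3880)) = Mul(-2, 3291) = -6582)
O = Rational(-1, 7714) (O = Pow(-7714, -1) = Rational(-1, 7714) ≈ -0.00012963)
h = Rational(4994949648, 119) (h = Mul(Add(17606, Rational(83, 119)), Add(Add(-1110, 10076), -6582)) = Mul(Rational(2095197, 119), Add(8966, -6582)) = Mul(Rational(2095197, 119), 2384) = Rational(4994949648, 119) ≈ 4.1974e+7)
Add(O, h) = Add(Rational(-1, 7714), Rational(4994949648, 119)) = Rational(5504434512079, 131138)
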